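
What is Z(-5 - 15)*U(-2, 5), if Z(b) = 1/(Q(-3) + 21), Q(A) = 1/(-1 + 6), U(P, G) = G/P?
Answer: -25/212 ≈ -0.11792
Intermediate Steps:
Q(A) = ⅕ (Q(A) = 1/5 = ⅕)
Z(b) = 5/106 (Z(b) = 1/(⅕ + 21) = 1/(106/5) = 5/106)
Z(-5 - 15)*U(-2, 5) = 5*(5/(-2))/106 = 5*(5*(-½))/106 = (5/106)*(-5/2) = -25/212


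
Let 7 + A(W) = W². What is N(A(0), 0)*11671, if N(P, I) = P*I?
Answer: 0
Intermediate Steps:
A(W) = -7 + W²
N(P, I) = I*P
N(A(0), 0)*11671 = (0*(-7 + 0²))*11671 = (0*(-7 + 0))*11671 = (0*(-7))*11671 = 0*11671 = 0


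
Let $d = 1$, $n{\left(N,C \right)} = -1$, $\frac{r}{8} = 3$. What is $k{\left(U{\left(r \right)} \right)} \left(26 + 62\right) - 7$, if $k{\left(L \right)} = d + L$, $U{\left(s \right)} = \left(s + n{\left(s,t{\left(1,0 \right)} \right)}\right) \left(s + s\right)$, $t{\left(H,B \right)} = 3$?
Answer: $97233$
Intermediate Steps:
$r = 24$ ($r = 8 \cdot 3 = 24$)
$U{\left(s \right)} = 2 s \left(-1 + s\right)$ ($U{\left(s \right)} = \left(s - 1\right) \left(s + s\right) = \left(-1 + s\right) 2 s = 2 s \left(-1 + s\right)$)
$k{\left(L \right)} = 1 + L$
$k{\left(U{\left(r \right)} \right)} \left(26 + 62\right) - 7 = \left(1 + 2 \cdot 24 \left(-1 + 24\right)\right) \left(26 + 62\right) - 7 = \left(1 + 2 \cdot 24 \cdot 23\right) 88 - 7 = \left(1 + 1104\right) 88 - 7 = 1105 \cdot 88 - 7 = 97240 - 7 = 97233$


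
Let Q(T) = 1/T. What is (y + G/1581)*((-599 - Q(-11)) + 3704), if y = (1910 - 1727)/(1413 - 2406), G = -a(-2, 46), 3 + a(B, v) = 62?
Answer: -3961071320/5756421 ≈ -688.11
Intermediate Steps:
a(B, v) = 59 (a(B, v) = -3 + 62 = 59)
G = -59 (G = -1*59 = -59)
y = -61/331 (y = 183/(-993) = 183*(-1/993) = -61/331 ≈ -0.18429)
(y + G/1581)*((-599 - Q(-11)) + 3704) = (-61/331 - 59/1581)*((-599 - 1/(-11)) + 3704) = (-61/331 - 59*1/1581)*((-599 - 1*(-1/11)) + 3704) = (-61/331 - 59/1581)*((-599 + 1/11) + 3704) = -115970*(-6588/11 + 3704)/523311 = -115970/523311*34156/11 = -3961071320/5756421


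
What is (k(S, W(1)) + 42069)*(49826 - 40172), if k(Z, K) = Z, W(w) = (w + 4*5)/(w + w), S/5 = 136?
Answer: 412698846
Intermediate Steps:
S = 680 (S = 5*136 = 680)
W(w) = (20 + w)/(2*w) (W(w) = (w + 20)/((2*w)) = (20 + w)*(1/(2*w)) = (20 + w)/(2*w))
(k(S, W(1)) + 42069)*(49826 - 40172) = (680 + 42069)*(49826 - 40172) = 42749*9654 = 412698846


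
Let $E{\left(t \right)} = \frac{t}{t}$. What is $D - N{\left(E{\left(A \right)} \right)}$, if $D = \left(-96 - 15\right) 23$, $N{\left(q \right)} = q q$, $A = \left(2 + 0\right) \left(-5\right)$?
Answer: $-2554$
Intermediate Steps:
$A = -10$ ($A = 2 \left(-5\right) = -10$)
$E{\left(t \right)} = 1$
$N{\left(q \right)} = q^{2}$
$D = -2553$ ($D = \left(-111\right) 23 = -2553$)
$D - N{\left(E{\left(A \right)} \right)} = -2553 - 1^{2} = -2553 - 1 = -2554$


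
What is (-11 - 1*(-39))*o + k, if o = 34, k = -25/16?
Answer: 15207/16 ≈ 950.44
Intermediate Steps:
k = -25/16 (k = -25*1/16 = -25/16 ≈ -1.5625)
(-11 - 1*(-39))*o + k = (-11 - 1*(-39))*34 - 25/16 = (-11 + 39)*34 - 25/16 = 28*34 - 25/16 = 952 - 25/16 = 15207/16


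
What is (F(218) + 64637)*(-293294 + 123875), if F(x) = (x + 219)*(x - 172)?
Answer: -14356396641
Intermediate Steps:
F(x) = (-172 + x)*(219 + x) (F(x) = (219 + x)*(-172 + x) = (-172 + x)*(219 + x))
(F(218) + 64637)*(-293294 + 123875) = ((-37668 + 218² + 47*218) + 64637)*(-293294 + 123875) = ((-37668 + 47524 + 10246) + 64637)*(-169419) = (20102 + 64637)*(-169419) = 84739*(-169419) = -14356396641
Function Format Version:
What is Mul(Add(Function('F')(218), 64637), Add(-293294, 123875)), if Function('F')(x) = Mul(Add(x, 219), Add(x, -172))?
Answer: -14356396641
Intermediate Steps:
Function('F')(x) = Mul(Add(-172, x), Add(219, x)) (Function('F')(x) = Mul(Add(219, x), Add(-172, x)) = Mul(Add(-172, x), Add(219, x)))
Mul(Add(Function('F')(218), 64637), Add(-293294, 123875)) = Mul(Add(Add(-37668, Pow(218, 2), Mul(47, 218)), 64637), Add(-293294, 123875)) = Mul(Add(Add(-37668, 47524, 10246), 64637), -169419) = Mul(Add(20102, 64637), -169419) = Mul(84739, -169419) = -14356396641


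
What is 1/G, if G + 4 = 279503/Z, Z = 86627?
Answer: -86627/67005 ≈ -1.2928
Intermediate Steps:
G = -67005/86627 (G = -4 + 279503/86627 = -67005/86627 ≈ -0.77349)
1/G = 1/(-67005/86627) = -86627/67005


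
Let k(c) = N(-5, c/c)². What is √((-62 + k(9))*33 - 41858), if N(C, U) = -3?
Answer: I*√43607 ≈ 208.82*I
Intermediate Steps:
k(c) = 9 (k(c) = (-3)² = 9)
√((-62 + k(9))*33 - 41858) = √((-62 + 9)*33 - 41858) = √(-53*33 - 41858) = √(-1749 - 41858) = √(-43607) = I*√43607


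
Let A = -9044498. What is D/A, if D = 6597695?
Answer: -6597695/9044498 ≈ -0.72947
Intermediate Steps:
D/A = 6597695/(-9044498) = 6597695*(-1/9044498) = -6597695/9044498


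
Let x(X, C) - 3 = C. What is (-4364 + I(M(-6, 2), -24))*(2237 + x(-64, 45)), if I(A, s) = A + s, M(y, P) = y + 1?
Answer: -10038005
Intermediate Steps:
M(y, P) = 1 + y
x(X, C) = 3 + C
(-4364 + I(M(-6, 2), -24))*(2237 + x(-64, 45)) = (-4364 + ((1 - 6) - 24))*(2237 + (3 + 45)) = (-4364 + (-5 - 24))*(2237 + 48) = (-4364 - 29)*2285 = -4393*2285 = -10038005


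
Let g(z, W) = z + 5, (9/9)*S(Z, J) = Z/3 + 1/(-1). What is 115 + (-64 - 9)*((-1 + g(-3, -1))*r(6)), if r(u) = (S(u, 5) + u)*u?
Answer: -2951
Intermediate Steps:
S(Z, J) = -1 + Z/3 (S(Z, J) = Z/3 + 1/(-1) = Z*(1/3) + 1*(-1) = Z/3 - 1 = -1 + Z/3)
r(u) = u*(-1 + 4*u/3) (r(u) = ((-1 + u/3) + u)*u = (-1 + 4*u/3)*u = u*(-1 + 4*u/3))
g(z, W) = 5 + z
115 + (-64 - 9)*((-1 + g(-3, -1))*r(6)) = 115 + (-64 - 9)*((-1 + (5 - 3))*((1/3)*6*(-3 + 4*6))) = 115 - 73*(-1 + 2)*(1/3)*6*(-3 + 24) = 115 - 73*(1/3)*6*21 = 115 - 73*42 = 115 - 3066 = -2951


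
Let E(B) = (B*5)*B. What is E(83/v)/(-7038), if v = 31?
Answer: -34445/6763518 ≈ -0.0050928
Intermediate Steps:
E(B) = 5*B**2 (E(B) = (5*B)*B = 5*B**2)
E(83/v)/(-7038) = (5*(83/31)**2)/(-7038) = (5*(83*(1/31))**2)*(-1/7038) = (5*(83/31)**2)*(-1/7038) = (5*(6889/961))*(-1/7038) = (34445/961)*(-1/7038) = -34445/6763518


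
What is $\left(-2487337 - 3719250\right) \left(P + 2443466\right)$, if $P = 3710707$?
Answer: $-38196410137551$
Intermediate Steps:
$\left(-2487337 - 3719250\right) \left(P + 2443466\right) = \left(-2487337 - 3719250\right) \left(3710707 + 2443466\right) = \left(-6206587\right) 6154173 = -38196410137551$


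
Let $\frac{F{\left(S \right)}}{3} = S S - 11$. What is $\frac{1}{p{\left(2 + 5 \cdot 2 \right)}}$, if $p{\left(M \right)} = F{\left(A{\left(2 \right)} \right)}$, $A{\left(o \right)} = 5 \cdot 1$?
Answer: $\frac{1}{42} \approx 0.02381$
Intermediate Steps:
$A{\left(o \right)} = 5$
$F{\left(S \right)} = -33 + 3 S^{2}$ ($F{\left(S \right)} = 3 \left(S S - 11\right) = 3 \left(S^{2} - 11\right) = 3 \left(-11 + S^{2}\right) = -33 + 3 S^{2}$)
$p{\left(M \right)} = 42$ ($p{\left(M \right)} = -33 + 3 \cdot 5^{2} = -33 + 3 \cdot 25 = -33 + 75 = 42$)
$\frac{1}{p{\left(2 + 5 \cdot 2 \right)}} = \frac{1}{42}$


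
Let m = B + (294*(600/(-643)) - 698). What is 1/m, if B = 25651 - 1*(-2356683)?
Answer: 643/1531215548 ≈ 4.1993e-7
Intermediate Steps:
B = 2382334 (B = 25651 + 2356683 = 2382334)
m = 1531215548/643 (m = 2382334 + (294*(600/(-643)) - 698) = 2382334 + (294*(600*(-1/643)) - 698) = 2382334 + (294*(-600/643) - 698) = 2382334 + (-176400/643 - 698) = 2382334 - 625214/643 = 1531215548/643 ≈ 2.3814e+6)
1/m = 1/(1531215548/643) = 643/1531215548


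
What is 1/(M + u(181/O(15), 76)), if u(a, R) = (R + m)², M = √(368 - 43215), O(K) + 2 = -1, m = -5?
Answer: 5041/25454528 - I*√42847/25454528 ≈ 0.00019804 - 8.132e-6*I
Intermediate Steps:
O(K) = -3 (O(K) = -2 - 1 = -3)
M = I*√42847 (M = √(-42847) = I*√42847 ≈ 207.0*I)
u(a, R) = (-5 + R)² (u(a, R) = (R - 5)² = (-5 + R)²)
1/(M + u(181/O(15), 76)) = 1/(I*√42847 + (-5 + 76)²) = 1/(I*√42847 + 71²) = 1/(I*√42847 + 5041) = 1/(5041 + I*√42847)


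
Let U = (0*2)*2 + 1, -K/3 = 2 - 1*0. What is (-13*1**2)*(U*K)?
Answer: 78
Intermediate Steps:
K = -6 (K = -3*(2 - 1*0) = -3*(2 + 0) = -3*2 = -6)
U = 1 (U = 0*2 + 1 = 0 + 1 = 1)
(-13*1**2)*(U*K) = (-13*1**2)*(1*(-6)) = -13*1*(-6) = -13*(-6) = 78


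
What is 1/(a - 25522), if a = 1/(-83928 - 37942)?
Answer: -121870/3110366141 ≈ -3.9182e-5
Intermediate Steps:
a = -1/121870 (a = 1/(-121870) = -1/121870 ≈ -8.2055e-6)
1/(a - 25522) = 1/(-1/121870 - 25522) = 1/(-3110366141/121870) = -121870/3110366141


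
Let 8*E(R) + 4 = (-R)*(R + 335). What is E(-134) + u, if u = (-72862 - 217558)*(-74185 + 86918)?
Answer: -14791657975/4 ≈ -3.6979e+9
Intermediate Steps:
E(R) = -½ - R*(335 + R)/8 (E(R) = -½ + ((-R)*(R + 335))/8 = -½ + ((-R)*(335 + R))/8 = -½ + (-R*(335 + R))/8 = -½ - R*(335 + R)/8)
u = -3697917860 (u = -290420*12733 = -3697917860)
E(-134) + u = (-½ - 335/8*(-134) - ⅛*(-134)²) - 3697917860 = (-½ + 22445/4 - ⅛*17956) - 3697917860 = (-½ + 22445/4 - 4489/2) - 3697917860 = 13465/4 - 3697917860 = -14791657975/4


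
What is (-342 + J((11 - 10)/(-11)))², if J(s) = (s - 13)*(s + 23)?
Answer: 6032628900/14641 ≈ 4.1204e+5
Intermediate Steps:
J(s) = (-13 + s)*(23 + s)
(-342 + J((11 - 10)/(-11)))² = (-342 + (-299 + ((11 - 10)/(-11))² + 10*((11 - 10)/(-11))))² = (-342 + (-299 + (1*(-1/11))² + 10*(1*(-1/11))))² = (-342 + (-299 + (-1/11)² + 10*(-1/11)))² = (-342 + (-299 + 1/121 - 10/11))² = (-342 - 36288/121)² = (-77670/121)² = 6032628900/14641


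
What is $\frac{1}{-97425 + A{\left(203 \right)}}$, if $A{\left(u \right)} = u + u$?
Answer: $- \frac{1}{97019} \approx -1.0307 \cdot 10^{-5}$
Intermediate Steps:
$A{\left(u \right)} = 2 u$
$\frac{1}{-97425 + A{\left(203 \right)}} = \frac{1}{-97425 + 2 \cdot 203} = \frac{1}{-97425 + 406} = \frac{1}{-97019} = - \frac{1}{97019}$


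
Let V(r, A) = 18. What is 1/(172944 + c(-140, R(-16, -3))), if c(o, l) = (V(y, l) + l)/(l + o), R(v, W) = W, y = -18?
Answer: 143/24730977 ≈ 5.7822e-6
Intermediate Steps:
c(o, l) = (18 + l)/(l + o)
1/(172944 + c(-140, R(-16, -3))) = 1/(172944 + (18 - 3)/(-3 - 140)) = 1/(172944 + 15/(-143)) = 1/(172944 - 1/143*15) = 1/(172944 - 15/143) = 1/(24730977/143) = 143/24730977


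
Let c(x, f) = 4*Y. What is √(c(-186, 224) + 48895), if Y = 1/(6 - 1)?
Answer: √1222395/5 ≈ 221.12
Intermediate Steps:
Y = ⅕ (Y = 1/5 = ⅕ ≈ 0.20000)
c(x, f) = ⅘ (c(x, f) = 4*(⅕) = ⅘)
√(c(-186, 224) + 48895) = √(⅘ + 48895) = √(244479/5) = √1222395/5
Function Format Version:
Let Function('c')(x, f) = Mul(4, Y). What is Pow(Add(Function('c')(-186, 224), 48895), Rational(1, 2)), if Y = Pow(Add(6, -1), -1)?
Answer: Mul(Rational(1, 5), Pow(1222395, Rational(1, 2))) ≈ 221.12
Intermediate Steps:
Y = Rational(1, 5) (Y = Pow(5, -1) = Rational(1, 5) ≈ 0.20000)
Function('c')(x, f) = Rational(4, 5) (Function('c')(x, f) = Mul(4, Rational(1, 5)) = Rational(4, 5))
Pow(Add(Function('c')(-186, 224), 48895), Rational(1, 2)) = Pow(Add(Rational(4, 5), 48895), Rational(1, 2)) = Pow(Rational(244479, 5), Rational(1, 2)) = Mul(Rational(1, 5), Pow(1222395, Rational(1, 2)))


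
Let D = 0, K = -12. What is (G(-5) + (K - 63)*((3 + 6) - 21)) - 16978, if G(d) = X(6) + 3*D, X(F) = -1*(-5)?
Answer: -16073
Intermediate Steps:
X(F) = 5
G(d) = 5 (G(d) = 5 + 3*0 = 5 + 0 = 5)
(G(-5) + (K - 63)*((3 + 6) - 21)) - 16978 = (5 + (-12 - 63)*((3 + 6) - 21)) - 16978 = (5 - 75*(9 - 21)) - 16978 = (5 - 75*(-12)) - 16978 = (5 + 900) - 16978 = 905 - 16978 = -16073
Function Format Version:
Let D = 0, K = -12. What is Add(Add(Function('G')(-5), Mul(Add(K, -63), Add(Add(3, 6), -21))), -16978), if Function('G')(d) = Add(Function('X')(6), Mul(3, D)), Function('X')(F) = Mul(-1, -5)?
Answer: -16073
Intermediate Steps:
Function('X')(F) = 5
Function('G')(d) = 5 (Function('G')(d) = Add(5, Mul(3, 0)) = Add(5, 0) = 5)
Add(Add(Function('G')(-5), Mul(Add(K, -63), Add(Add(3, 6), -21))), -16978) = Add(Add(5, Mul(Add(-12, -63), Add(Add(3, 6), -21))), -16978) = Add(Add(5, Mul(-75, Add(9, -21))), -16978) = Add(Add(5, Mul(-75, -12)), -16978) = Add(Add(5, 900), -16978) = Add(905, -16978) = -16073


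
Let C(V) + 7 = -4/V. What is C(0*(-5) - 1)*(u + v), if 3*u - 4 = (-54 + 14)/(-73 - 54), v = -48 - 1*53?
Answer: 37933/127 ≈ 298.69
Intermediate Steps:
v = -101 (v = -48 - 53 = -101)
C(V) = -7 - 4/V
u = 548/381 (u = 4/3 + ((-54 + 14)/(-73 - 54))/3 = 4/3 + (-40/(-127))/3 = 4/3 + (-40*(-1/127))/3 = 4/3 + (1/3)*(40/127) = 4/3 + 40/381 = 548/381 ≈ 1.4383)
C(0*(-5) - 1)*(u + v) = (-7 - 4/(0*(-5) - 1))*(548/381 - 101) = (-7 - 4/(0 - 1))*(-37933/381) = (-7 - 4/(-1))*(-37933/381) = (-7 - 4*(-1))*(-37933/381) = (-7 + 4)*(-37933/381) = -3*(-37933/381) = 37933/127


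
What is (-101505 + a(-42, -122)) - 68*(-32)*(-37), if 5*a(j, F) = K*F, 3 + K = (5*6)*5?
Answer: -928019/5 ≈ -1.8560e+5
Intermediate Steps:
K = 147 (K = -3 + (5*6)*5 = -3 + 30*5 = -3 + 150 = 147)
a(j, F) = 147*F/5 (a(j, F) = (147*F)/5 = 147*F/5)
(-101505 + a(-42, -122)) - 68*(-32)*(-37) = (-101505 + (147/5)*(-122)) - 68*(-32)*(-37) = (-101505 - 17934/5) + 2176*(-37) = -525459/5 - 80512 = -928019/5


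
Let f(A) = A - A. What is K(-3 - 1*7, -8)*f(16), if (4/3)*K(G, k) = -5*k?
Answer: 0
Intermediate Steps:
f(A) = 0
K(G, k) = -15*k/4 (K(G, k) = 3*(-5*k)/4 = -15*k/4)
K(-3 - 1*7, -8)*f(16) = -15/4*(-8)*0 = 30*0 = 0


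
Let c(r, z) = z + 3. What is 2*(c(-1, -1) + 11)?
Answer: 26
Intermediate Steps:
c(r, z) = 3 + z
2*(c(-1, -1) + 11) = 2*((3 - 1) + 11) = 2*(2 + 11) = 2*13 = 26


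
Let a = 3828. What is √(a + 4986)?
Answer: √8814 ≈ 93.883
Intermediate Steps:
√(a + 4986) = √(3828 + 4986) = √8814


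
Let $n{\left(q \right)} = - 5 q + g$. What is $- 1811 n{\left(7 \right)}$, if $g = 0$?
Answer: $63385$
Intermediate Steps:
$n{\left(q \right)} = - 5 q$ ($n{\left(q \right)} = - 5 q + 0 = - 5 q$)
$- 1811 n{\left(7 \right)} = - 1811 \left(\left(-5\right) 7\right) = \left(-1811\right) \left(-35\right) = 63385$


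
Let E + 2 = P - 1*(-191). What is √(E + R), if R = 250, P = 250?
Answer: √689 ≈ 26.249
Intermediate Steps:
E = 439 (E = -2 + (250 - 1*(-191)) = -2 + (250 + 191) = -2 + 441 = 439)
√(E + R) = √(439 + 250) = √689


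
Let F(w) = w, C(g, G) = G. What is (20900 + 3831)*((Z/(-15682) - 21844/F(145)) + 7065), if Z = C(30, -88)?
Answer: 194416425388731/1136945 ≈ 1.7100e+8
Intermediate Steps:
Z = -88
(20900 + 3831)*((Z/(-15682) - 21844/F(145)) + 7065) = (20900 + 3831)*((-88/(-15682) - 21844/145) + 7065) = 24731*((-88*(-1/15682) - 21844*1/145) + 7065) = 24731*((44/7841 - 21844/145) + 7065) = 24731*(-171272424/1136945 + 7065) = 24731*(7861244001/1136945) = 194416425388731/1136945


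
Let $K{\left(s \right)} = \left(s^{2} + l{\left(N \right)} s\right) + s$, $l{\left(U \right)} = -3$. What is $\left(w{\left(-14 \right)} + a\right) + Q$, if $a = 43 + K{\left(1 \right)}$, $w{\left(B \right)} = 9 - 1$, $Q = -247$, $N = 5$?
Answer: $-197$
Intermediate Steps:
$K{\left(s \right)} = s^{2} - 2 s$ ($K{\left(s \right)} = \left(s^{2} - 3 s\right) + s = s^{2} - 2 s$)
$w{\left(B \right)} = 8$
$a = 42$ ($a = 43 + 1 \left(-2 + 1\right) = 43 + 1 \left(-1\right) = 43 - 1 = 42$)
$\left(w{\left(-14 \right)} + a\right) + Q = \left(8 + 42\right) - 247 = 50 - 247 = -197$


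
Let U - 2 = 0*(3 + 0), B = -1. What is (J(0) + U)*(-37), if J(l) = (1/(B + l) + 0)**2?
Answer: -111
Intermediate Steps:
U = 2 (U = 2 + 0*(3 + 0) = 2 + 0*3 = 2 + 0 = 2)
J(l) = (-1 + l)**(-2) (J(l) = (1/(-1 + l) + 0)**2 = (1/(-1 + l))**2 = (-1 + l)**(-2))
(J(0) + U)*(-37) = ((-1 + 0)**(-2) + 2)*(-37) = ((-1)**(-2) + 2)*(-37) = (1 + 2)*(-37) = 3*(-37) = -111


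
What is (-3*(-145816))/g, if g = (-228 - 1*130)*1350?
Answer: -36454/40275 ≈ -0.90513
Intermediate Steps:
g = -483300 (g = (-228 - 130)*1350 = -358*1350 = -483300)
(-3*(-145816))/g = -3*(-145816)/(-483300) = 437448*(-1/483300) = -36454/40275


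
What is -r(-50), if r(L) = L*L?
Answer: -2500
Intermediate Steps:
r(L) = L²
-r(-50) = -1*(-50)² = -1*2500 = -2500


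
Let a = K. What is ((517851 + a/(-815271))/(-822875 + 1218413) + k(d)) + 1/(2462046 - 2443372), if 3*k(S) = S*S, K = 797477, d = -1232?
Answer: 117180541035185834995/231608350759302 ≈ 5.0594e+5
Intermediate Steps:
a = 797477
k(S) = S²/3 (k(S) = (S*S)/3 = S²/3)
((517851 + a/(-815271))/(-822875 + 1218413) + k(d)) + 1/(2462046 - 2443372) = ((517851 + 797477/(-815271))/(-822875 + 1218413) + (⅓)*(-1232)²) + 1/(2462046 - 2443372) = ((517851 + 797477*(-1/815271))/395538 + (⅓)*1517824) + 1/18674 = ((517851 - 797477/815271)*(1/395538) + 1517824/3) + 1/18674 = ((422188105144/815271)*(1/395538) + 1517824/3) + 1/18674 = (16238004044/12402717723 + 1517824/3) + 1/18674 = 6275063779735628/12402717723 + 1/18674 = 117180541035185834995/231608350759302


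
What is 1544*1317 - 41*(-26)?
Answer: 2034514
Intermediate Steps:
1544*1317 - 41*(-26) = 2033448 + 1066 = 2034514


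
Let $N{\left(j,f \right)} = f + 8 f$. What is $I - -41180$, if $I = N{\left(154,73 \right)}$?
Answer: $41837$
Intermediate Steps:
$N{\left(j,f \right)} = 9 f$
$I = 657$ ($I = 9 \cdot 73 = 657$)
$I - -41180 = 657 - -41180 = 657 + 41180 = 41837$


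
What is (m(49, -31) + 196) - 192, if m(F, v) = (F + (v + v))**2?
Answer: 173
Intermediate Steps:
m(F, v) = (F + 2*v)**2
(m(49, -31) + 196) - 192 = ((49 + 2*(-31))**2 + 196) - 192 = ((49 - 62)**2 + 196) - 192 = ((-13)**2 + 196) - 192 = (169 + 196) - 192 = 365 - 192 = 173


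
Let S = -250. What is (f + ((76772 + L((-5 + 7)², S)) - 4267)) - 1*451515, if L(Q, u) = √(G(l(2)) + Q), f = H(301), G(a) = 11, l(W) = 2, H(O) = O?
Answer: -378709 + √15 ≈ -3.7871e+5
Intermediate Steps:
f = 301
L(Q, u) = √(11 + Q)
(f + ((76772 + L((-5 + 7)², S)) - 4267)) - 1*451515 = (301 + ((76772 + √(11 + (-5 + 7)²)) - 4267)) - 1*451515 = (301 + ((76772 + √(11 + 2²)) - 4267)) - 451515 = (301 + ((76772 + √(11 + 4)) - 4267)) - 451515 = (301 + ((76772 + √15) - 4267)) - 451515 = (301 + (72505 + √15)) - 451515 = (72806 + √15) - 451515 = -378709 + √15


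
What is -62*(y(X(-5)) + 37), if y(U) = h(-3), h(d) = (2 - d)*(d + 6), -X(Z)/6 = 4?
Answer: -3224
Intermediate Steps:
X(Z) = -24 (X(Z) = -6*4 = -24)
h(d) = (2 - d)*(6 + d)
y(U) = 15 (y(U) = 12 - 1*(-3)² - 4*(-3) = 12 - 1*9 + 12 = 12 - 9 + 12 = 15)
-62*(y(X(-5)) + 37) = -62*(15 + 37) = -62*52 = -3224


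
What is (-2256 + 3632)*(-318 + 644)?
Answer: 448576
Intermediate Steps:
(-2256 + 3632)*(-318 + 644) = 1376*326 = 448576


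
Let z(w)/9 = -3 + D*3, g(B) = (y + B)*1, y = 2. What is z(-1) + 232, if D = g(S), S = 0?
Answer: 259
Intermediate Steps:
g(B) = 2 + B (g(B) = (2 + B)*1 = 2 + B)
D = 2 (D = 2 + 0 = 2)
z(w) = 27 (z(w) = 9*(-3 + 2*3) = 9*(-3 + 6) = 9*3 = 27)
z(-1) + 232 = 27 + 232 = 259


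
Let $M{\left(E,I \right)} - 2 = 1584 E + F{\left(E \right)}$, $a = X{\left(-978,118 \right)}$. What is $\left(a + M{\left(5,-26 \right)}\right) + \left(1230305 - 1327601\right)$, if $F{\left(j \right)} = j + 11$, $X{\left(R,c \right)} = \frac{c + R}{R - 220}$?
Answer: $- \frac{53525012}{599} \approx -89357.0$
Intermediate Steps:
$X{\left(R,c \right)} = \frac{R + c}{-220 + R}$
$F{\left(j \right)} = 11 + j$
$a = \frac{430}{599}$ ($a = \frac{-978 + 118}{-220 - 978} = \frac{1}{-1198} \left(-860\right) = \left(- \frac{1}{1198}\right) \left(-860\right) = \frac{430}{599} \approx 0.71786$)
$M{\left(E,I \right)} = 13 + 1585 E$ ($M{\left(E,I \right)} = 2 + \left(1584 E + \left(11 + E\right)\right) = 2 + \left(11 + 1585 E\right) = 13 + 1585 E$)
$\left(a + M{\left(5,-26 \right)}\right) + \left(1230305 - 1327601\right) = \left(\frac{430}{599} + \left(13 + 1585 \cdot 5\right)\right) + \left(1230305 - 1327601\right) = \left(\frac{430}{599} + \left(13 + 7925\right)\right) - 97296 = \left(\frac{430}{599} + 7938\right) - 97296 = \frac{4755292}{599} - 97296 = - \frac{53525012}{599}$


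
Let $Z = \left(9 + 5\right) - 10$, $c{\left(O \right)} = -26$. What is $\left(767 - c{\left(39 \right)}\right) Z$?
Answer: $3172$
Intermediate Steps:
$Z = 4$ ($Z = 14 - 10 = 4$)
$\left(767 - c{\left(39 \right)}\right) Z = \left(767 - -26\right) 4 = \left(767 + 26\right) 4 = 793 \cdot 4 = 3172$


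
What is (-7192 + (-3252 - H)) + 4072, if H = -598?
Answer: -5774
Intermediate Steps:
(-7192 + (-3252 - H)) + 4072 = (-7192 + (-3252 - 1*(-598))) + 4072 = (-7192 + (-3252 + 598)) + 4072 = (-7192 - 2654) + 4072 = -9846 + 4072 = -5774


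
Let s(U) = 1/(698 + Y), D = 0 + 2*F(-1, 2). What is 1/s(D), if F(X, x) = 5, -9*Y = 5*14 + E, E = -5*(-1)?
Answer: 2069/3 ≈ 689.67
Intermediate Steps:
E = 5
Y = -25/3 (Y = -(5*14 + 5)/9 = -(70 + 5)/9 = -1/9*75 = -25/3 ≈ -8.3333)
D = 10 (D = 0 + 2*5 = 0 + 10 = 10)
s(U) = 3/2069 (s(U) = 1/(698 - 25/3) = 1/(2069/3) = 3/2069)
1/s(D) = 1/(3/2069) = 2069/3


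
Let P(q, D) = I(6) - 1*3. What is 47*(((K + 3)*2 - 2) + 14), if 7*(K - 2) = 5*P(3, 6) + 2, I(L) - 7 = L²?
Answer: 26226/7 ≈ 3746.6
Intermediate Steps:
I(L) = 7 + L²
P(q, D) = 40 (P(q, D) = (7 + 6²) - 1*3 = (7 + 36) - 3 = 43 - 3 = 40)
K = 216/7 (K = 2 + (5*40 + 2)/7 = 2 + (200 + 2)/7 = 2 + (⅐)*202 = 2 + 202/7 = 216/7 ≈ 30.857)
47*(((K + 3)*2 - 2) + 14) = 47*(((216/7 + 3)*2 - 2) + 14) = 47*(((237/7)*2 - 2) + 14) = 47*((474/7 - 2) + 14) = 47*(460/7 + 14) = 47*(558/7) = 26226/7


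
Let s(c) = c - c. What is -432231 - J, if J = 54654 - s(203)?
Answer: -486885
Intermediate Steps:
s(c) = 0
J = 54654 (J = 54654 - 1*0 = 54654 + 0 = 54654)
-432231 - J = -432231 - 1*54654 = -432231 - 54654 = -486885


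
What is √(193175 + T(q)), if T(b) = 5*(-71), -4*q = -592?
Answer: 2*√48205 ≈ 439.11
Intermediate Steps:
q = 148 (q = -¼*(-592) = 148)
T(b) = -355
√(193175 + T(q)) = √(193175 - 355) = √192820 = 2*√48205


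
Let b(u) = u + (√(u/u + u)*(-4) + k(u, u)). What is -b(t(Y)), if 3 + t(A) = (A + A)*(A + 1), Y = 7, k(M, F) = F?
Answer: -218 + 4*√110 ≈ -176.05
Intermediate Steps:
t(A) = -3 + 2*A*(1 + A) (t(A) = -3 + (A + A)*(A + 1) = -3 + (2*A)*(1 + A) = -3 + 2*A*(1 + A))
b(u) = -4*√(1 + u) + 2*u (b(u) = u + (√(u/u + u)*(-4) + u) = u + (√(1 + u)*(-4) + u) = u + (-4*√(1 + u) + u) = u + (u - 4*√(1 + u)) = -4*√(1 + u) + 2*u)
-b(t(Y)) = -(-4*√(1 + (-3 + 2*7 + 2*7²)) + 2*(-3 + 2*7 + 2*7²)) = -(-4*√(1 + (-3 + 14 + 2*49)) + 2*(-3 + 14 + 2*49)) = -(-4*√(1 + (-3 + 14 + 98)) + 2*(-3 + 14 + 98)) = -(-4*√(1 + 109) + 2*109) = -(-4*√110 + 218) = -(218 - 4*√110) = -218 + 4*√110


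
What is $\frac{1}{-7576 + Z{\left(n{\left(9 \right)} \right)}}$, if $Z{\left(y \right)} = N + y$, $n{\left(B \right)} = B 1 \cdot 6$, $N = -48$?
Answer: $- \frac{1}{7570} \approx -0.0001321$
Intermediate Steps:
$n{\left(B \right)} = 6 B$ ($n{\left(B \right)} = B 6 = 6 B$)
$Z{\left(y \right)} = -48 + y$
$\frac{1}{-7576 + Z{\left(n{\left(9 \right)} \right)}} = \frac{1}{-7576 + \left(-48 + 6 \cdot 9\right)} = \frac{1}{-7576 + \left(-48 + 54\right)} = \frac{1}{-7576 + 6} = \frac{1}{-7570} = - \frac{1}{7570}$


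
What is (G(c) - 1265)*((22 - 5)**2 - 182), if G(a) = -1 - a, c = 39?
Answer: -139635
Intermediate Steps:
(G(c) - 1265)*((22 - 5)**2 - 182) = ((-1 - 1*39) - 1265)*((22 - 5)**2 - 182) = ((-1 - 39) - 1265)*(17**2 - 182) = (-40 - 1265)*(289 - 182) = -1305*107 = -139635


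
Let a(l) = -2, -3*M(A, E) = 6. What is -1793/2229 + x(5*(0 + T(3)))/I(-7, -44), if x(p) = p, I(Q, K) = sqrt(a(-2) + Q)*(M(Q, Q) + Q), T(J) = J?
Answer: -1793/2229 + 5*I/9 ≈ -0.8044 + 0.55556*I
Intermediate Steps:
M(A, E) = -2 (M(A, E) = -1/3*6 = -2)
I(Q, K) = (-2 + Q)**(3/2) (I(Q, K) = sqrt(-2 + Q)*(-2 + Q) = (-2 + Q)**(3/2))
-1793/2229 + x(5*(0 + T(3)))/I(-7, -44) = -1793/2229 + (5*(0 + 3))/((-2 - 7)**(3/2)) = -1793*1/2229 + (5*3)/((-9)**(3/2)) = -1793/2229 + 15/((-27*I)) = -1793/2229 + 15*(I/27) = -1793/2229 + 5*I/9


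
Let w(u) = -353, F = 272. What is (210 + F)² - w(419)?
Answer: 232677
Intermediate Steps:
(210 + F)² - w(419) = (210 + 272)² - 1*(-353) = 482² + 353 = 232324 + 353 = 232677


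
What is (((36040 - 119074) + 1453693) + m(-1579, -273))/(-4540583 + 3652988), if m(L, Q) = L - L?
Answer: -1370659/887595 ≈ -1.5442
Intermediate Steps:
m(L, Q) = 0
(((36040 - 119074) + 1453693) + m(-1579, -273))/(-4540583 + 3652988) = (((36040 - 119074) + 1453693) + 0)/(-4540583 + 3652988) = ((-83034 + 1453693) + 0)/(-887595) = (1370659 + 0)*(-1/887595) = 1370659*(-1/887595) = -1370659/887595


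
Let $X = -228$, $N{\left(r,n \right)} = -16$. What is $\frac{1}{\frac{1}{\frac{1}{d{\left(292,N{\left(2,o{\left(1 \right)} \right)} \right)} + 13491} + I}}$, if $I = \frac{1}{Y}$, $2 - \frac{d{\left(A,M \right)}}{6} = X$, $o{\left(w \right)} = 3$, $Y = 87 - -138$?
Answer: $\frac{5032}{1115325} \approx 0.0045117$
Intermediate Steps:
$Y = 225$ ($Y = 87 + 138 = 225$)
$d{\left(A,M \right)} = 1380$ ($d{\left(A,M \right)} = 12 - -1368 = 12 + 1368 = 1380$)
$I = \frac{1}{225} \approx 0.0044444$
$\frac{1}{\frac{1}{\frac{1}{d{\left(292,N{\left(2,o{\left(1 \right)} \right)} \right)} + 13491} + I}} = \frac{1}{\frac{1}{\frac{1}{1380 + 13491} + \frac{1}{225}}} = \frac{1}{\frac{1}{\frac{1}{14871} + \frac{1}{225}}} = \frac{1}{\frac{1}{\frac{5032}{1115325}}} = \frac{1}{\frac{1115325}{5032}} = \frac{5032}{1115325}$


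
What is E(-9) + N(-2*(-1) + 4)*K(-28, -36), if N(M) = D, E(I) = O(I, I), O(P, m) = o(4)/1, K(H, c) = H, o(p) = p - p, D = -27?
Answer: 756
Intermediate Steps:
o(p) = 0
O(P, m) = 0 (O(P, m) = 0/1 = 0*1 = 0)
E(I) = 0
N(M) = -27
E(-9) + N(-2*(-1) + 4)*K(-28, -36) = 0 - 27*(-28) = 0 + 756 = 756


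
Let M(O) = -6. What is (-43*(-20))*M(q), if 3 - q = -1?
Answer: -5160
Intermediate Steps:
q = 4 (q = 3 - 1*(-1) = 3 + 1 = 4)
(-43*(-20))*M(q) = -43*(-20)*(-6) = 860*(-6) = -5160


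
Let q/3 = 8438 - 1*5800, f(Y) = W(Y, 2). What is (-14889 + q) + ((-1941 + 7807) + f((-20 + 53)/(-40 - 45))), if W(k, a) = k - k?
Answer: -1109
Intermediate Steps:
W(k, a) = 0
f(Y) = 0
q = 7914 (q = 3*(8438 - 1*5800) = 3*(8438 - 5800) = 3*2638 = 7914)
(-14889 + q) + ((-1941 + 7807) + f((-20 + 53)/(-40 - 45))) = (-14889 + 7914) + ((-1941 + 7807) + 0) = -6975 + (5866 + 0) = -6975 + 5866 = -1109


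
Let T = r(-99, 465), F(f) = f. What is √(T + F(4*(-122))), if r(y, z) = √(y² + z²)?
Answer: √(-488 + 3*√25114) ≈ 3.5466*I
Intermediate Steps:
T = 3*√25114 (T = √((-99)² + 465²) = √(9801 + 216225) = √226026 = 3*√25114 ≈ 475.42)
√(T + F(4*(-122))) = √(3*√25114 + 4*(-122)) = √(3*√25114 - 488) = √(-488 + 3*√25114)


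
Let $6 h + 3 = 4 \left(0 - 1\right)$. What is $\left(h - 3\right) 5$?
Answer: $- \frac{125}{6} \approx -20.833$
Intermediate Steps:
$h = - \frac{7}{6}$ ($h = - \frac{1}{2} + \frac{4 \left(0 - 1\right)}{6} = - \frac{1}{2} + \frac{4 \left(-1\right)}{6} = - \frac{1}{2} + \frac{1}{6} \left(-4\right) = - \frac{1}{2} - \frac{2}{3} = - \frac{7}{6} \approx -1.1667$)
$\left(h - 3\right) 5 = \left(- \frac{7}{6} - 3\right) 5 = \left(- \frac{25}{6}\right) 5 = - \frac{125}{6}$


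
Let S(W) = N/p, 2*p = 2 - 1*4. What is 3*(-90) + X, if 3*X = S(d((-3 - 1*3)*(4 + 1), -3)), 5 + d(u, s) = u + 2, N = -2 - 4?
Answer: -268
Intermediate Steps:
N = -6
p = -1 (p = (2 - 1*4)/2 = (2 - 4)/2 = (1/2)*(-2) = -1)
d(u, s) = -3 + u (d(u, s) = -5 + (u + 2) = -5 + (2 + u) = -3 + u)
S(W) = 6 (S(W) = -6/(-1) = -6*(-1) = 6)
X = 2 (X = (1/3)*6 = 2)
3*(-90) + X = 3*(-90) + 2 = -270 + 2 = -268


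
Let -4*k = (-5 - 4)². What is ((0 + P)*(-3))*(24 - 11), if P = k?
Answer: 3159/4 ≈ 789.75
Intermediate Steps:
k = -81/4 (k = -(-5 - 4)²/4 = -¼*(-9)² = -¼*81 = -81/4 ≈ -20.250)
P = -81/4 ≈ -20.250
((0 + P)*(-3))*(24 - 11) = ((0 - 81/4)*(-3))*(24 - 11) = -81/4*(-3)*13 = (243/4)*13 = 3159/4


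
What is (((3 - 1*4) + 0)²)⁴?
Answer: 1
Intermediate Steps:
(((3 - 1*4) + 0)²)⁴ = (((3 - 4) + 0)²)⁴ = ((-1 + 0)²)⁴ = ((-1)²)⁴ = 1⁴ = 1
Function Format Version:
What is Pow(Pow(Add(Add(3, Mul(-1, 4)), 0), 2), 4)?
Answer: 1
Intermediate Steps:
Pow(Pow(Add(Add(3, Mul(-1, 4)), 0), 2), 4) = Pow(Pow(Add(Add(3, -4), 0), 2), 4) = Pow(Pow(Add(-1, 0), 2), 4) = Pow(Pow(-1, 2), 4) = Pow(1, 4) = 1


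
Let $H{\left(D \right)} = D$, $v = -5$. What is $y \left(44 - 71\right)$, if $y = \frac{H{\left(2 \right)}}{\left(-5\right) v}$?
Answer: $- \frac{54}{25} \approx -2.16$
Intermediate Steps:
$y = \frac{2}{25}$ ($y = \frac{2}{\left(-5\right) \left(-5\right)} = \frac{2}{25} \approx 0.08$)
$y \left(44 - 71\right) = \frac{2 \left(44 - 71\right)}{25} = \frac{2}{25} \left(-27\right) = - \frac{54}{25}$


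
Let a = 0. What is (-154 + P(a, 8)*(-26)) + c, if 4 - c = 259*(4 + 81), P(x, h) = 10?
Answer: -22425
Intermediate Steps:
c = -22011 (c = 4 - 259*(4 + 81) = 4 - 259*85 = 4 - 1*22015 = 4 - 22015 = -22011)
(-154 + P(a, 8)*(-26)) + c = (-154 + 10*(-26)) - 22011 = (-154 - 260) - 22011 = -414 - 22011 = -22425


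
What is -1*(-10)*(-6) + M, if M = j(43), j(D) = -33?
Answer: -93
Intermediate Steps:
M = -33
-1*(-10)*(-6) + M = -1*(-10)*(-6) - 33 = 10*(-6) - 33 = -60 - 33 = -93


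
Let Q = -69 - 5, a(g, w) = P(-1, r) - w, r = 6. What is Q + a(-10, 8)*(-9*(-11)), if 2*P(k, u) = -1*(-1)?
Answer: -1633/2 ≈ -816.50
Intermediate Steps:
P(k, u) = ½ (P(k, u) = (-1*(-1))/2 = (½)*1 = ½)
a(g, w) = ½ - w
Q = -74 (Q = -69 - 1*5 = -69 - 5 = -74)
Q + a(-10, 8)*(-9*(-11)) = -74 + (½ - 1*8)*(-9*(-11)) = -74 + (½ - 8)*99 = -74 - 15/2*99 = -74 - 1485/2 = -1633/2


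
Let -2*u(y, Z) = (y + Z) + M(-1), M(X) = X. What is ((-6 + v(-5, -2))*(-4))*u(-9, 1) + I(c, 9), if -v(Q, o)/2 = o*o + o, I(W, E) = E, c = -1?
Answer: 189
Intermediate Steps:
v(Q, o) = -2*o - 2*o² (v(Q, o) = -2*(o*o + o) = -2*(o² + o) = -2*(o + o²) = -2*o - 2*o²)
u(y, Z) = ½ - Z/2 - y/2 (u(y, Z) = -((y + Z) - 1)/2 = -((Z + y) - 1)/2 = -(-1 + Z + y)/2 = ½ - Z/2 - y/2)
((-6 + v(-5, -2))*(-4))*u(-9, 1) + I(c, 9) = ((-6 - 2*(-2)*(1 - 2))*(-4))*(½ - ½*1 - ½*(-9)) + 9 = ((-6 - 2*(-2)*(-1))*(-4))*(½ - ½ + 9/2) + 9 = ((-6 - 4)*(-4))*(9/2) + 9 = -10*(-4)*(9/2) + 9 = 40*(9/2) + 9 = 180 + 9 = 189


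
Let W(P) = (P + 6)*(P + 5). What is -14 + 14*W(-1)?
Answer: 266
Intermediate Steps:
W(P) = (5 + P)*(6 + P) (W(P) = (6 + P)*(5 + P) = (5 + P)*(6 + P))
-14 + 14*W(-1) = -14 + 14*(30 + (-1)² + 11*(-1)) = -14 + 14*(30 + 1 - 11) = -14 + 14*20 = -14 + 280 = 266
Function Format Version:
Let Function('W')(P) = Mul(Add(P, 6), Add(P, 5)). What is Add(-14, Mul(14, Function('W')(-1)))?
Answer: 266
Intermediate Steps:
Function('W')(P) = Mul(Add(5, P), Add(6, P)) (Function('W')(P) = Mul(Add(6, P), Add(5, P)) = Mul(Add(5, P), Add(6, P)))
Add(-14, Mul(14, Function('W')(-1))) = Add(-14, Mul(14, Add(30, Pow(-1, 2), Mul(11, -1)))) = Add(-14, Mul(14, Add(30, 1, -11))) = Add(-14, Mul(14, 20)) = Add(-14, 280) = 266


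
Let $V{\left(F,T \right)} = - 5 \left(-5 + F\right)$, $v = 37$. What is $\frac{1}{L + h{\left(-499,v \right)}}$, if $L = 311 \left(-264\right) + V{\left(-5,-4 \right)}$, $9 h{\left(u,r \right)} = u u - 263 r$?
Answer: $- \frac{9}{499216} \approx -1.8028 \cdot 10^{-5}$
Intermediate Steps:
$h{\left(u,r \right)} = - \frac{263 r}{9} + \frac{u^{2}}{9}$ ($h{\left(u,r \right)} = \frac{u u - 263 r}{9} = \frac{u^{2} - 263 r}{9} = - \frac{263 r}{9} + \frac{u^{2}}{9}$)
$V{\left(F,T \right)} = 25 - 5 F$
$L = -82054$ ($L = 311 \left(-264\right) + \left(25 - -25\right) = -82104 + \left(25 + 25\right) = -82104 + 50 = -82054$)
$\frac{1}{L + h{\left(-499,v \right)}} = \frac{1}{-82054 + \left(\left(- \frac{263}{9}\right) 37 + \frac{\left(-499\right)^{2}}{9}\right)} = \frac{1}{-82054 + \left(- \frac{9731}{9} + \frac{1}{9} \cdot 249001\right)} = \frac{1}{-82054 + \left(- \frac{9731}{9} + \frac{249001}{9}\right)} = \frac{1}{-82054 + \frac{239270}{9}} = \frac{1}{- \frac{499216}{9}} = - \frac{9}{499216}$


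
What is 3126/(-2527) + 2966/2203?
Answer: 608504/5566981 ≈ 0.10931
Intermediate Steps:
3126/(-2527) + 2966/2203 = 3126*(-1/2527) + 2966*(1/2203) = -3126/2527 + 2966/2203 = 608504/5566981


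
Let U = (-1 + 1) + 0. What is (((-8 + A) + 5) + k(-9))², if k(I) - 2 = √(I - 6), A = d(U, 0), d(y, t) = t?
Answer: (1 - I*√15)² ≈ -14.0 - 7.746*I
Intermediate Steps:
U = 0 (U = 0 + 0 = 0)
A = 0
k(I) = 2 + √(-6 + I) (k(I) = 2 + √(I - 6) = 2 + √(-6 + I))
(((-8 + A) + 5) + k(-9))² = (((-8 + 0) + 5) + (2 + √(-6 - 9)))² = ((-8 + 5) + (2 + √(-15)))² = (-3 + (2 + I*√15))² = (-1 + I*√15)²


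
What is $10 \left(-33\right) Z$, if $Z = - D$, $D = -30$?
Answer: $-9900$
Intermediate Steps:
$Z = 30$ ($Z = \left(-1\right) \left(-30\right) = 30$)
$10 \left(-33\right) Z = 10 \left(-33\right) 30 = \left(-330\right) 30 = -9900$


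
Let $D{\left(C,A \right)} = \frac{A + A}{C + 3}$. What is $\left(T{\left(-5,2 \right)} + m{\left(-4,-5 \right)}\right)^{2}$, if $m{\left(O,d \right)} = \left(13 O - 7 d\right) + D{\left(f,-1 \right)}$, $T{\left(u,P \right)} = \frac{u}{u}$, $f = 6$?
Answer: $\frac{21316}{81} \approx 263.16$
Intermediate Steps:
$T{\left(u,P \right)} = 1$
$D{\left(C,A \right)} = \frac{2 A}{3 + C}$
$m{\left(O,d \right)} = - \frac{2}{9} - 7 d + 13 O$ ($m{\left(O,d \right)} = \left(13 O - 7 d\right) + 2 \left(-1\right) \frac{1}{3 + 6} = \left(- 7 d + 13 O\right) + 2 \left(-1\right) \frac{1}{9} = \left(- 7 d + 13 O\right) - \frac{2}{9} = - \frac{2}{9} - 7 d + 13 O$)
$\left(T{\left(-5,2 \right)} + m{\left(-4,-5 \right)}\right)^{2} = \left(1 - \frac{155}{9}\right)^{2} = \left(- \frac{146}{9}\right)^{2} = \frac{21316}{81}$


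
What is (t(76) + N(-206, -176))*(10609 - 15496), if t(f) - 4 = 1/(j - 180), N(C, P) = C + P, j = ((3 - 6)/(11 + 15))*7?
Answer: 2894739516/1567 ≈ 1.8473e+6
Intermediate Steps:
j = -21/26 (j = -3/26*7 = -21/26 ≈ -0.80769)
t(f) = 18778/4701 (t(f) = 4 + 1/(-21/26 - 180) = 4 + 1/(-4701/26) = 4 - 26/4701 = 18778/4701)
(t(76) + N(-206, -176))*(10609 - 15496) = (18778/4701 + (-206 - 176))*(10609 - 15496) = (18778/4701 - 382)*(-4887) = -1777004/4701*(-4887) = 2894739516/1567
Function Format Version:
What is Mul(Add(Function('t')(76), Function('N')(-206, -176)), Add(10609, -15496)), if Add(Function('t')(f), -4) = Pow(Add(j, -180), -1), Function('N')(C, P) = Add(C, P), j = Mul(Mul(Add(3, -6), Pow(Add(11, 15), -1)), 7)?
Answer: Rational(2894739516, 1567) ≈ 1.8473e+6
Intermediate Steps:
j = Rational(-21, 26) (j = Mul(Mul(-3, Pow(26, -1)), 7) = Mul(Mul(-3, Rational(1, 26)), 7) = Mul(Rational(-3, 26), 7) = Rational(-21, 26) ≈ -0.80769)
Function('t')(f) = Rational(18778, 4701) (Function('t')(f) = Add(4, Pow(Add(Rational(-21, 26), -180), -1)) = Add(4, Pow(Rational(-4701, 26), -1)) = Add(4, Rational(-26, 4701)) = Rational(18778, 4701))
Mul(Add(Function('t')(76), Function('N')(-206, -176)), Add(10609, -15496)) = Mul(Add(Rational(18778, 4701), Add(-206, -176)), Add(10609, -15496)) = Mul(Add(Rational(18778, 4701), -382), -4887) = Mul(Rational(-1777004, 4701), -4887) = Rational(2894739516, 1567)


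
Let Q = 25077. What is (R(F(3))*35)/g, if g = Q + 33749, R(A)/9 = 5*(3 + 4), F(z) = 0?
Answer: 11025/58826 ≈ 0.18742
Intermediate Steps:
R(A) = 315 (R(A) = 9*(5*(3 + 4)) = 9*(5*7) = 9*35 = 315)
g = 58826 (g = 25077 + 33749 = 58826)
(R(F(3))*35)/g = (315*35)/58826 = 11025*(1/58826) = 11025/58826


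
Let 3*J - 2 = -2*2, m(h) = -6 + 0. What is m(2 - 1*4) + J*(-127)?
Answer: 236/3 ≈ 78.667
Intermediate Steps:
m(h) = -6
J = -⅔ (J = ⅔ + (-2*2)/3 = ⅔ + (⅓)*(-4) = ⅔ - 4/3 = -⅔ ≈ -0.66667)
m(2 - 1*4) + J*(-127) = -6 - ⅔*(-127) = -6 + 254/3 = 236/3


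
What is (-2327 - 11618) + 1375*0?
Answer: -13945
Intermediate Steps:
(-2327 - 11618) + 1375*0 = -13945 + 0 = -13945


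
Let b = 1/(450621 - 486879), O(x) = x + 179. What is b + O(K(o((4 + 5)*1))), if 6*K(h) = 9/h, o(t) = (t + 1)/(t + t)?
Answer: 16470194/90645 ≈ 181.70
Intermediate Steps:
o(t) = (1 + t)/(2*t) (o(t) = (1 + t)/((2*t)) = (1 + t)*(1/(2*t)) = (1 + t)/(2*t))
K(h) = 3/(2*h) (K(h) = (9/h)/6 = 3/(2*h))
O(x) = 179 + x
b = -1/36258 (b = 1/(-36258) = -1/36258 ≈ -2.7580e-5)
b + O(K(o((4 + 5)*1))) = -1/36258 + (179 + 3/(2*(((1 + (4 + 5)*1)/(2*(((4 + 5)*1))))))) = -1/36258 + (179 + 3/(2*(((1 + 9*1)/(2*((9*1))))))) = -1/36258 + (179 + 3/(2*(((1/2)*(1 + 9)/9)))) = -1/36258 + (179 + 3/(2*(((1/2)*(1/9)*10)))) = -1/36258 + (179 + 3/(2*(5/9))) = -1/36258 + (179 + (3/2)*(9/5)) = -1/36258 + (179 + 27/10) = -1/36258 + 1817/10 = 16470194/90645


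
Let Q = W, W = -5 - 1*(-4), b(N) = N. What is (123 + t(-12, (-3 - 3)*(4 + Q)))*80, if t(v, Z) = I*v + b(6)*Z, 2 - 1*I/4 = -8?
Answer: -37200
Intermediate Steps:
I = 40 (I = 8 - 4*(-8) = 8 + 32 = 40)
W = -1 (W = -5 + 4 = -1)
Q = -1
t(v, Z) = 6*Z + 40*v (t(v, Z) = 40*v + 6*Z = 6*Z + 40*v)
(123 + t(-12, (-3 - 3)*(4 + Q)))*80 = (123 + (6*((-3 - 3)*(4 - 1)) + 40*(-12)))*80 = (123 + (6*(-6*3) - 480))*80 = (123 + (6*(-18) - 480))*80 = (123 + (-108 - 480))*80 = (123 - 588)*80 = -465*80 = -37200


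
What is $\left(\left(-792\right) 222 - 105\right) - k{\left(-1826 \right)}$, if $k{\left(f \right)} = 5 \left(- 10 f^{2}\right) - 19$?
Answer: $166537890$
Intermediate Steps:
$k{\left(f \right)} = -19 - 50 f^{2}$ ($k{\left(f \right)} = - 50 f^{2} - 19 = -19 - 50 f^{2}$)
$\left(\left(-792\right) 222 - 105\right) - k{\left(-1826 \right)} = \left(\left(-792\right) 222 - 105\right) - \left(-19 - 50 \left(-1826\right)^{2}\right) = \left(-175824 - 105\right) - \left(-19 - 166713800\right) = -175929 - \left(-19 - 166713800\right) = -175929 - -166713819 = -175929 + 166713819 = 166537890$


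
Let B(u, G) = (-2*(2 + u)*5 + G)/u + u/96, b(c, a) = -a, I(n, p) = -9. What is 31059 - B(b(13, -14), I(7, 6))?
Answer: 10439831/336 ≈ 31071.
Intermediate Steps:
B(u, G) = u/96 + (-20 + G - 10*u)/u (B(u, G) = ((-4 - 2*u)*5 + G)/u + u*(1/96) = ((-20 - 10*u) + G)/u + u/96 = (-20 + G - 10*u)/u + u/96 = u/96 + (-20 + G - 10*u)/u)
31059 - B(b(13, -14), I(7, 6)) = 31059 - (-20 - 9 + (-1*(-14))*(-960 - 1*(-14))/96)/((-1*(-14))) = 31059 - (-20 - 9 + (1/96)*14*(-960 + 14))/14 = 31059 - (-20 - 9 + (1/96)*14*(-946))/14 = 31059 - (-20 - 9 - 3311/24)/14 = 31059 - (-4007)/(14*24) = 31059 - 1*(-4007/336) = 31059 + 4007/336 = 10439831/336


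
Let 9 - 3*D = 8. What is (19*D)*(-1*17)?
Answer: -323/3 ≈ -107.67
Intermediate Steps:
D = ⅓ (D = 3 - ⅓*8 = 3 - 8/3 = ⅓ ≈ 0.33333)
(19*D)*(-1*17) = (19*(⅓))*(-1*17) = (19/3)*(-17) = -323/3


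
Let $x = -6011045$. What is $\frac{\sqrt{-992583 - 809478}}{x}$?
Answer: $- \frac{3 i \sqrt{200229}}{6011045} \approx - 0.00022332 i$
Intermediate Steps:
$\frac{\sqrt{-992583 - 809478}}{x} = \frac{\sqrt{-992583 - 809478}}{-6011045} = \sqrt{-1802061} \left(- \frac{1}{6011045}\right) = 3 i \sqrt{200229} \left(- \frac{1}{6011045}\right) = - \frac{3 i \sqrt{200229}}{6011045}$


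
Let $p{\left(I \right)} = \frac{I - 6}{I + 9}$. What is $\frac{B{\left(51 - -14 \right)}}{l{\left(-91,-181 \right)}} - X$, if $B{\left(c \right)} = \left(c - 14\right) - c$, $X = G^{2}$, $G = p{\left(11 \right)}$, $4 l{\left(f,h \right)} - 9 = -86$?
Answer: $\frac{117}{176} \approx 0.66477$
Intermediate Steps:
$l{\left(f,h \right)} = - \frac{77}{4}$ ($l{\left(f,h \right)} = \frac{9}{4} + \frac{1}{4} \left(-86\right) = \frac{9}{4} - \frac{43}{2} = - \frac{77}{4}$)
$p{\left(I \right)} = \frac{-6 + I}{9 + I}$
$G = \frac{1}{4}$ ($G = \frac{-6 + 11}{9 + 11} = \frac{1}{20} \cdot 5 = \frac{1}{4} \approx 0.25$)
$X = \frac{1}{16}$ ($X = \left(\frac{1}{4}\right)^{2} = \frac{1}{16} \approx 0.0625$)
$B{\left(c \right)} = -14$ ($B{\left(c \right)} = \left(c - 14\right) - c = \left(-14 + c\right) - c = -14$)
$\frac{B{\left(51 - -14 \right)}}{l{\left(-91,-181 \right)}} - X = - \frac{14}{- \frac{77}{4}} - \frac{1}{16} = \left(-14\right) \left(- \frac{4}{77}\right) - \frac{1}{16} = \frac{8}{11} - \frac{1}{16} = \frac{117}{176}$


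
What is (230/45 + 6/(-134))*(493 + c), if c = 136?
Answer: 1921595/603 ≈ 3186.7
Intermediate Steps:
(230/45 + 6/(-134))*(493 + c) = (230/45 + 6/(-134))*(493 + 136) = (230*(1/45) + 6*(-1/134))*629 = (46/9 - 3/67)*629 = (3055/603)*629 = 1921595/603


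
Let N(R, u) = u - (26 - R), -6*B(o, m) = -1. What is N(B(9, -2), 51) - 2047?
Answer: -12131/6 ≈ -2021.8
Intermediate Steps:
B(o, m) = ⅙ (B(o, m) = -⅙*(-1) = ⅙)
N(R, u) = -26 + R + u (N(R, u) = u + (-26 + R) = -26 + R + u)
N(B(9, -2), 51) - 2047 = (-26 + ⅙ + 51) - 2047 = 151/6 - 2047 = -12131/6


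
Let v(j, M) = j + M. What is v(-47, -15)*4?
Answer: -248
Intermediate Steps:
v(j, M) = M + j
v(-47, -15)*4 = (-15 - 47)*4 = -62*4 = -248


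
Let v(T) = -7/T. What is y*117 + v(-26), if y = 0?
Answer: 7/26 ≈ 0.26923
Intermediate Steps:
y*117 + v(-26) = 0*117 - 7/(-26) = 0 - 7*(-1/26) = 0 + 7/26 = 7/26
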